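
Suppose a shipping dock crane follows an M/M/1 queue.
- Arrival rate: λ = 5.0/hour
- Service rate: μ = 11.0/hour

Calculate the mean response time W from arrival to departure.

First, compute utilization: ρ = λ/μ = 5.0/11.0 = 0.4545
For M/M/1: W = 1/(μ-λ)
W = 1/(11.0-5.0) = 1/6.00
W = 0.1667 hours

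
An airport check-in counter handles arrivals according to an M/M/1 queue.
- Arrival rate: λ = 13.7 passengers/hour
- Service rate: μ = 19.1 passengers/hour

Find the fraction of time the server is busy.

Server utilization: ρ = λ/μ
ρ = 13.7/19.1 = 0.7173
The server is busy 71.73% of the time.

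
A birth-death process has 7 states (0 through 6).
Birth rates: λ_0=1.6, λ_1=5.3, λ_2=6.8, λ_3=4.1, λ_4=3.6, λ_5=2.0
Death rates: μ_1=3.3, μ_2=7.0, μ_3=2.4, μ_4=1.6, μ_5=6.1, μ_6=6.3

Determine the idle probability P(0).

Ratios P(n)/P(0) = (λ₀···λₙ₋₁)/(μ₁···μₙ):
P(1)/P(0) = (1.6)/(3.3) = 0.4848
P(2)/P(0) = (1.6×5.3)/(3.3×7.0) = 0.3671
P(3)/P(0) = (1.6×5.3×6.8)/(3.3×7.0×2.4) = 1.0401
P(4)/P(0) = (1.6×5.3×6.8×4.1)/(3.3×7.0×2.4×1.6) = 2.6653
P(5)/P(0) = (1.6×5.3×6.8×4.1×3.6)/(3.3×7.0×2.4×1.6×6.1) = 1.5730
P(6)/P(0) = (1.6×5.3×6.8×4.1×3.6×2.0)/(3.3×7.0×2.4×1.6×6.1×6.3) = 0.4994

Normalization: ∑ P(n) = 1
P(0) × (1.0000 + 0.4848 + 0.3671 + 1.0401 + 2.6653 + 1.5730 + 0.4994) = 1
P(0) × 7.6297 = 1
P(0) = 1/7.6297 = 0.1311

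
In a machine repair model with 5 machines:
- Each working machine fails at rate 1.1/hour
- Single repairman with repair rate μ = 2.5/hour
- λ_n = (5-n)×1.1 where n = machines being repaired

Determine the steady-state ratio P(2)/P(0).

P(2)/P(0) = ∏_{i=0}^{2-1} λ_i/μ_{i+1}
= (5-0)×1.1/2.5 × (5-1)×1.1/2.5
= 3.8720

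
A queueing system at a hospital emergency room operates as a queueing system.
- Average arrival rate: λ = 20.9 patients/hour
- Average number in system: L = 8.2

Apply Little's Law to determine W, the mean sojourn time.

Little's Law: L = λW, so W = L/λ
W = 8.2/20.9 = 0.3923 hours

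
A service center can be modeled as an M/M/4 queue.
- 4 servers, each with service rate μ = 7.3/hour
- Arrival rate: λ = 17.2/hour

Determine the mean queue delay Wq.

Traffic intensity: ρ = λ/(cμ) = 17.2/(4×7.3) = 0.5890
Since ρ = 0.5890 < 1, system is stable.
Offered load a = λ/μ = cρ = 17.2/7.3 = 2.3562
P₀ = [ Σₙ₌₀^3 aⁿ/n! + a^4/(4!(1-ρ)) ]⁻¹
Σ = a^0/0! + a^1/1! + a^2/2! + a^3/3! = 1.0000 + 2.3562 + 2.7758 + 2.1800 = 8.3120
a^4/(4!(1-ρ)) = 30.8193/(24 × 0.41096) = 3.1247
P₀ = 1/(8.3120 + 3.1247) = 0.08744
Lq = P₀·a^4·ρ / (4!(1-ρ)²) = 0.08744 × 30.8193 × 0.5890 / (24 × 0.1689) = 0.3916
Wq = Lq/λ = 0.3916/17.2 = 0.02277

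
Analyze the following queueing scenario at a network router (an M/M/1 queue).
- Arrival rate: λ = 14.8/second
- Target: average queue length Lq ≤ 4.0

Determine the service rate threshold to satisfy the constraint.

For M/M/1: Lq = λ²/(μ(μ-λ))
Need Lq ≤ 4.0, i.e. μ(μ-λ) ≥ λ²/4.0
μ² - 14.8μ - 219.04/4.0 ≥ 0  →  μ² - 14.8μ - 54.7600 ≥ 0
Quadratic formula (positive root): μ = [λ + √(λ² + 4×54.7600)]/2
Discriminant: 219.04 + 4×54.7600 = 438.0800, √438.0800 = 20.9304
μ ≥ (14.8 + 20.9304)/2 = 17.8652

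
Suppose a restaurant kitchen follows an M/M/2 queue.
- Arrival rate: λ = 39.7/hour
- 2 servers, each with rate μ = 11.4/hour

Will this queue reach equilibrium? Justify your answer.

Stability requires ρ = λ/(cμ) < 1
ρ = 39.7/(2 × 11.4) = 39.7/22.80 = 1.7412
Since 1.7412 ≥ 1, the system is UNSTABLE.
Need c > λ/μ = 39.7/11.4 = 3.48.
Minimum servers needed: c = 4.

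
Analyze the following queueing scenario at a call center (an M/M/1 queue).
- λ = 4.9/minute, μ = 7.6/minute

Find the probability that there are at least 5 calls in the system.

ρ = λ/μ = 4.9/7.6 = 0.6447
P(N ≥ n) = ρⁿ
P(N ≥ 5) = 0.6447^5
P(N ≥ 5) = 0.1114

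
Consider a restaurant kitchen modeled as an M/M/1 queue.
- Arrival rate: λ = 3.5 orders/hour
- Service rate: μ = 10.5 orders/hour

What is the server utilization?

Server utilization: ρ = λ/μ
ρ = 3.5/10.5 = 0.3333
The server is busy 33.33% of the time.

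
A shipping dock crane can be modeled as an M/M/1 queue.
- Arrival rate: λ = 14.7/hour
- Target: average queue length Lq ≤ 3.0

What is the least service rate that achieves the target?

For M/M/1: Lq = λ²/(μ(μ-λ))
Need Lq ≤ 3.0, i.e. μ(μ-λ) ≥ λ²/3.0
μ² - 14.7μ - 216.09/3.0 ≥ 0  →  μ² - 14.7μ - 72.0300 ≥ 0
Quadratic formula (positive root): μ = [λ + √(λ² + 4×72.0300)]/2
Discriminant: 216.09 + 4×72.0300 = 504.2100, √504.2100 = 22.4546
μ ≥ (14.7 + 22.4546)/2 = 18.5773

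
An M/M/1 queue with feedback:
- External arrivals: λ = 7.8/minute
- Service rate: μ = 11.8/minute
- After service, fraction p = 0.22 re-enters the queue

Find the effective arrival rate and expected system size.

Effective arrival rate: λ_eff = λ/(1-p) = 7.8/(1-0.22) = 7.8/0.78 = 10.0000
ρ = λ_eff/μ = 10.0000/11.8 = 0.847458
L = ρ/(1-ρ) = 0.847458/(1-0.847458) = 5.5556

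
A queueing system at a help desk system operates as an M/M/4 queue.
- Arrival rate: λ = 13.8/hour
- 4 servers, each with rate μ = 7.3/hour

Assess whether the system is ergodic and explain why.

Stability requires ρ = λ/(cμ) < 1
ρ = 13.8/(4 × 7.3) = 13.8/29.20 = 0.4726
Since 0.4726 < 1, the system is STABLE.
The servers are busy 47.26% of the time.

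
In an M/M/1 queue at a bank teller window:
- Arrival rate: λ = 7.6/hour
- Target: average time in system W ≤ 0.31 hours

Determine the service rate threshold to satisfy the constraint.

For M/M/1: W = 1/(μ-λ)
Need W ≤ 0.31, so 1/(μ-λ) ≤ 0.31
μ - λ ≥ 1/0.31 = 3.2258
μ ≥ 7.6 + 3.2258 = 10.8258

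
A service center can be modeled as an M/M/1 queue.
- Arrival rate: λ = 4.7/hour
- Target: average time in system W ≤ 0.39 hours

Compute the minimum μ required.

For M/M/1: W = 1/(μ-λ)
Need W ≤ 0.39, so 1/(μ-λ) ≤ 0.39
μ - λ ≥ 1/0.39 = 2.5641
μ ≥ 4.7 + 2.5641 = 7.2641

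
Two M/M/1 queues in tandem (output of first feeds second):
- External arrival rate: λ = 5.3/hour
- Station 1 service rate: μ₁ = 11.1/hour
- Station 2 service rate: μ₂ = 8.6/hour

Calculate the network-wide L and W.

By Jackson's theorem, each station behaves as independent M/M/1.
Station 1: ρ₁ = 5.3/11.1 = 0.4775, L₁ = ρ₁/(1-ρ₁) = λ/(μ₁-λ) = 5.3/5.80 = 0.913793
Station 2: ρ₂ = 5.3/8.6 = 0.6163, L₂ = ρ₂/(1-ρ₂) = λ/(μ₂-λ) = 5.3/3.30 = 1.60606
Total: L = L₁ + L₂ = 0.913793 + 1.60606 = 2.51985
W = L/λ = 2.51985/5.3 = 0.4754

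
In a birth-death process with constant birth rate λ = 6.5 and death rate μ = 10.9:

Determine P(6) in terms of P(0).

For constant rates: P(n)/P(0) = (λ/μ)^n
P(6)/P(0) = (6.5/10.9)^6 = 0.59633^6 = 0.04497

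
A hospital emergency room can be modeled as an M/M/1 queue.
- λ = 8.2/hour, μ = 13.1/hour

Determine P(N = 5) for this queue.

ρ = λ/μ = 8.2/13.1 = 0.62595
P(n) = (1-ρ)ρⁿ
P(5) = (1-0.62595) × 0.62595^5
P(5) = 0.3740 × 0.09609
P(5) = 0.03594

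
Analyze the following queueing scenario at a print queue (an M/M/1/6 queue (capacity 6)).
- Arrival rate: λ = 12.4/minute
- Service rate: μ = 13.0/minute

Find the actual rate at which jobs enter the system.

ρ = λ/μ = 12.4/13.0 = 0.953846
P₀ = (1-ρ)/(1-ρ^(K+1)) = (1-0.953846)/(1-0.953846^7) = 0.04615/0.2816 = 0.1639
P_K = P₀×ρ^K = 0.1639 × 0.953846^6 = 0.1639 × 0.7531 = 0.1234
λ_eff = λ(1-P_K) = 12.4 × (1 - 0.123424) = 12.4 × 0.876576 = 10.8695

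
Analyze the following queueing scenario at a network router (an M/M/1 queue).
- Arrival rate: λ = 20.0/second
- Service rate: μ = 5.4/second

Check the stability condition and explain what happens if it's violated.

Stability requires ρ = λ/(cμ) < 1
ρ = 20.0/(1 × 5.4) = 20.0/5.40 = 3.7037
Since 3.7037 ≥ 1, the system is UNSTABLE.
Queue grows without bound. Need μ > λ = 20.0.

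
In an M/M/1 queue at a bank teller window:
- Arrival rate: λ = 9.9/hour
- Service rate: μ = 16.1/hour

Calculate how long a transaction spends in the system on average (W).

First, compute utilization: ρ = λ/μ = 9.9/16.1 = 0.6149
For M/M/1: W = 1/(μ-λ)
W = 1/(16.1-9.9) = 1/6.20
W = 0.1613 hours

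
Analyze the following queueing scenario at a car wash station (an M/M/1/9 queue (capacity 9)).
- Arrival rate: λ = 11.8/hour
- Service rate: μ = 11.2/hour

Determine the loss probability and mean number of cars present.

ρ = λ/μ = 11.8/11.2 = 1.05357
P₀ = (1-ρ)/(1-ρ^(K+1)) = (1-1.05357)/(1-1.05357^10) = -0.05357/-0.6851 = 0.07819
P_K = P₀×ρ^K = 0.07819 × 1.05357^9 = 0.07819 × 1.5994 = 0.1251
Blocking probability P_9 = 0.1251 (12.51%)
L = ρ[1 - (K+1)ρ^K + Kρ^(K+1)] / [(1-ρ)(1-ρ^(K+1))]
L = 1.05357 × (1 - 10×1.5994496 + 9×1.6851321) / ((1 - 1.05357) × (1 - 1.6851321)) = 4.9286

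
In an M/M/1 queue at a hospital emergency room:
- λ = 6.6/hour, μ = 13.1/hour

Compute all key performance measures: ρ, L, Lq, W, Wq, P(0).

Step 1: ρ = λ/μ = 6.6/13.1 = 0.5038
Step 2: L = λ/(μ-λ) = 6.6/6.50 = 1.0154
Step 3: Lq = λ²/(μ(μ-λ)) = 43.56/(13.1×6.50) = 0.5116
Step 4: W = 1/(μ-λ) = 1/6.50 = 0.15385
Step 5: Wq = λ/(μ(μ-λ)) = 6.6/(13.1×6.50) = 0.07751
Step 6: P(0) = 1-ρ = 0.4962
Verify: L = λW = 6.6×0.15385 = 1.0154 ✔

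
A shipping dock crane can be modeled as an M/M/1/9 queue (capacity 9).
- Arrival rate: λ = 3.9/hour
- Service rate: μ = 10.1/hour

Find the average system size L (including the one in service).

ρ = λ/μ = 3.9/10.1 = 0.38614
P₀ = (1-ρ)/(1-ρ^(K+1)) = (1-0.38614)/(1-0.38614^10) = 0.61386/0.99993 = 0.6139
P_K = P₀×ρ^K = 0.6139 × 0.38614^9 = 0.6139 × 0.0001909 = 0.0001172
L = ρ[1 - (K+1)ρ^K + Kρ^(K+1)] / [(1-ρ)(1-ρ^(K+1))]
L = 0.38614 × (1 - 10×0.0001909 + 9×0.00007370) / ((1 - 0.38614) × (1 - 0.00007370)) = 0.6283 containers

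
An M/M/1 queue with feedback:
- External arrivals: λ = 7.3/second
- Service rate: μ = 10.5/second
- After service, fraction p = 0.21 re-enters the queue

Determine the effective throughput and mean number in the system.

Effective arrival rate: λ_eff = λ/(1-p) = 7.3/(1-0.21) = 7.3/0.79 = 9.2405
ρ = λ_eff/μ = 9.2405/10.5 = 0.880048
L = ρ/(1-ρ) = 0.880048/(1-0.880048) = 7.3367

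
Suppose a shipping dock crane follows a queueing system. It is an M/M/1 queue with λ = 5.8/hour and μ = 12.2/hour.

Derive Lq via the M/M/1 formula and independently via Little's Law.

Method 1 (direct): Lq = λ²/(μ(μ-λ)) = 33.64/(12.2 × 6.40) = 0.4308

Method 2 (Little's Law):
W = 1/(μ-λ) = 1/6.40 = 0.15625
Wq = W - 1/μ = 0.15625 - 0.081967 = 0.07428
Lq = λWq = 5.8 × 0.07428 = 0.4308 ✔ (matches Method 1)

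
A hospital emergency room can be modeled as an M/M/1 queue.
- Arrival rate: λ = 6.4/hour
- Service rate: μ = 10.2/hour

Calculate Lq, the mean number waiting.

ρ = λ/μ = 6.4/10.2 = 0.6275
For M/M/1: Lq = λ²/(μ(μ-λ))
Lq = 40.96/(10.2 × 3.80)
Lq = 1.0568 patients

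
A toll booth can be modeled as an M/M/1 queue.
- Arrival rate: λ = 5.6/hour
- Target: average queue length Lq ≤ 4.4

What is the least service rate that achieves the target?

For M/M/1: Lq = λ²/(μ(μ-λ))
Need Lq ≤ 4.4, i.e. μ(μ-λ) ≥ λ²/4.4
μ² - 5.6μ - 31.36/4.4 ≥ 0  →  μ² - 5.6μ - 7.12727 ≥ 0
Quadratic formula (positive root): μ = [λ + √(λ² + 4×7.12727)]/2
Discriminant: 31.36 + 4×7.12727 = 59.8691, √59.8691 = 7.73751
μ ≥ (5.6 + 7.73751)/2 = 6.6688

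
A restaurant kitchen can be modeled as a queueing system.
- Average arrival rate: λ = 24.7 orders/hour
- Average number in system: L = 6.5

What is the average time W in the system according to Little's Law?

Little's Law: L = λW, so W = L/λ
W = 6.5/24.7 = 0.2632 hours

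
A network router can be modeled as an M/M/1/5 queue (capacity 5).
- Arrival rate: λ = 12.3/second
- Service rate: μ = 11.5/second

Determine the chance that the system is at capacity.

ρ = λ/μ = 12.3/11.5 = 1.06957
P₀ = (1-ρ)/(1-ρ^(K+1)) = (1-1.06957)/(1-1.06957^6) = -0.069570/-0.49712 = 0.1399
P_K = P₀×ρ^K = 0.13995 × 1.06957^5 = 0.13995 × 1.3997 = 0.1959
Blocking probability = 19.59%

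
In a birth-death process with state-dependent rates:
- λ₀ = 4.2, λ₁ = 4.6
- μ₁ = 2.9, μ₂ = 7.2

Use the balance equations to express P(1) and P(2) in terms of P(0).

Balance equations:
State 0: λ₀P₀ = μ₁P₁ → P₁ = (λ₀/μ₁)P₀ = (4.2/2.9)P₀ = 1.4483P₀
State 1: P₂ = (λ₀λ₁)/(μ₁μ₂)P₀ = (4.2×4.6)/(2.9×7.2)P₀ = 0.9253P₀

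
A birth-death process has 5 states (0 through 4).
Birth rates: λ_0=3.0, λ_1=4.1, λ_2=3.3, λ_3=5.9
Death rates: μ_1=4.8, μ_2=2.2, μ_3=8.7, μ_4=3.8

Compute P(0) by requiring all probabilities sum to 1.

Ratios P(n)/P(0) = (λ₀···λₙ₋₁)/(μ₁···μₙ):
P(1)/P(0) = (3.0)/(4.8) = 0.6250
P(2)/P(0) = (3.0×4.1)/(4.8×2.2) = 1.1648
P(3)/P(0) = (3.0×4.1×3.3)/(4.8×2.2×8.7) = 0.4418
P(4)/P(0) = (3.0×4.1×3.3×5.9)/(4.8×2.2×8.7×3.8) = 0.6860

Normalization: ∑ P(n) = 1
P(0) × (1.0000 + 0.6250 + 1.1648 + 0.4418 + 0.6860) = 1
P(0) × 3.9176 = 1
P(0) = 1/3.9176 = 0.2553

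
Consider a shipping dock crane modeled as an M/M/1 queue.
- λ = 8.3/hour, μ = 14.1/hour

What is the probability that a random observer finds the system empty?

ρ = λ/μ = 8.3/14.1 = 0.5887
P(0) = 1 - ρ = 1 - 0.5887 = 0.4113
The server is idle 41.13% of the time.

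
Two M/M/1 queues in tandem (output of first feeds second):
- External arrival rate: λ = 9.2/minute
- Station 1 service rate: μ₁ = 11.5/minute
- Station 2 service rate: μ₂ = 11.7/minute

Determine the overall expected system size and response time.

By Jackson's theorem, each station behaves as independent M/M/1.
Station 1: ρ₁ = 9.2/11.5 = 0.8000, L₁ = ρ₁/(1-ρ₁) = λ/(μ₁-λ) = 9.2/2.30 = 4.0000
Station 2: ρ₂ = 9.2/11.7 = 0.7863, L₂ = ρ₂/(1-ρ₂) = λ/(μ₂-λ) = 9.2/2.50 = 3.6800
Total: L = L₁ + L₂ = 4.0000 + 3.6800 = 7.6800
W = L/λ = 7.6800/9.2 = 0.8348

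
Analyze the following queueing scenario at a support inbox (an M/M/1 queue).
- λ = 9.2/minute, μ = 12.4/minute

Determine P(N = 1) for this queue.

ρ = λ/μ = 9.2/12.4 = 0.7419
P(n) = (1-ρ)ρⁿ
P(1) = (1-0.7419) × 0.7419^1
P(1) = 0.2581 × 0.7419
P(1) = 0.1915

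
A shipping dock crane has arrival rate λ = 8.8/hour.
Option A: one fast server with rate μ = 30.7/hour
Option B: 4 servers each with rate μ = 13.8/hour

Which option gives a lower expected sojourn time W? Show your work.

Option A: single server μ = 30.7 (M/M/1)
  ρ_A = 8.8/30.7 = 0.2866
  W_A = 1/(μ-λ) = 1/(30.7-8.8) = 1/21.90 = 0.04566

Option B: 4 servers μ = 13.8 (M/M/4)
  ρ_B = λ/(cμ) = 8.8/(4×13.8) = 0.1594
  Offered load a = λ/μ = cρ = 8.8/13.8 = 0.6377
  P₀ = [ Σₙ₌₀^3 aⁿ/n! + a^4/(4!(1-ρ)) ]⁻¹
  Σ = a^0/0! + a^1/1! + a^2/2! + a^3/3! = 1.0000 + 0.6377 + 0.2033 + 0.04322 = 1.8842
  a^4/(4!(1-ρ)) = 0.16535/(24 × 0.84058) = 0.008196
  P₀ = 1/(1.8842 + 0.008196) = 0.5284
  Lq = P₀·a^4·ρ / (4!(1-ρ)²) = 0.52843 × 0.16535 × 0.15942 / (24 × 0.70657) = 0.0008214
  Wq_B = Lq/λ = 0.000821434/8.8 = 0.000093345
  W_B = Wq_B + 1/μ = 0.000093345 + 0.072464 = 0.07256

Since W_A = 0.04566 < W_B = 0.07256, Option A (single fast server) has the shorter time in system.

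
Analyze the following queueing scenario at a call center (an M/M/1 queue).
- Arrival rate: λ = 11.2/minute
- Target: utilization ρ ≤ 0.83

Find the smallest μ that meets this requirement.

ρ = λ/μ, so μ = λ/ρ
μ ≥ 11.2/0.83 = 13.4940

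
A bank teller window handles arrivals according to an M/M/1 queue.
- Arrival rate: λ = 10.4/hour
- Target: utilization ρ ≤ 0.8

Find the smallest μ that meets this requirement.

ρ = λ/μ, so μ = λ/ρ
μ ≥ 10.4/0.8 = 13.0000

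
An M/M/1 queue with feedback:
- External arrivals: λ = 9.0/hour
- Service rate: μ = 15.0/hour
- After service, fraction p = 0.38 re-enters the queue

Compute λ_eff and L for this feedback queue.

Effective arrival rate: λ_eff = λ/(1-p) = 9.0/(1-0.38) = 9.0/0.62 = 14.516129
ρ = λ_eff/μ = 14.516129/15.0 = 0.9677419
L = ρ/(1-ρ) = 0.9677419/(1-0.9677419) = 30.0000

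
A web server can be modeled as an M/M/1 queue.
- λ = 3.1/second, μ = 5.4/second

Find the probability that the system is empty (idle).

ρ = λ/μ = 3.1/5.4 = 0.5741
P(0) = 1 - ρ = 1 - 0.5741 = 0.4259
The server is idle 42.59% of the time.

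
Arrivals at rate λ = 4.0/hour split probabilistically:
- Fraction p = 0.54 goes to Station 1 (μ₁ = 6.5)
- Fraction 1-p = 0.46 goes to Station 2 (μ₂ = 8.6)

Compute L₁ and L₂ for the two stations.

Effective rates: λ₁ = 4.0×0.54 = 2.16, λ₂ = 4.0×0.46 = 1.84
Station 1: ρ₁ = 2.16/6.5 = 0.3323, L₁ = ρ₁/(1-ρ₁) = 0.3323/(1-0.3323) = 0.4977
Station 2: ρ₂ = 1.84/8.6 = 0.21395, L₂ = ρ₂/(1-ρ₂) = 0.21395/(1-0.21395) = 0.2722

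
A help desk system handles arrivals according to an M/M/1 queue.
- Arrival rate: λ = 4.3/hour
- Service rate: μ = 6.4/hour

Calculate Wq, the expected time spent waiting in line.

First, compute utilization: ρ = λ/μ = 4.3/6.4 = 0.6719
For M/M/1: Wq = λ/(μ(μ-λ))
Wq = 4.3/(6.4 × (6.4-4.3))
Wq = 4.3/(6.4 × 2.10)
Wq = 0.3199 hours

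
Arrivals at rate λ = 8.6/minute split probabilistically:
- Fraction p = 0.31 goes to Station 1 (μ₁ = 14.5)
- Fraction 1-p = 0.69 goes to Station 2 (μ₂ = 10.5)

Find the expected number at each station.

Effective rates: λ₁ = 8.6×0.31 = 2.666, λ₂ = 8.6×0.69 = 5.934
Station 1: ρ₁ = 2.666/14.5 = 0.1839, L₁ = ρ₁/(1-ρ₁) = 0.1839/(1-0.1839) = 0.2253
Station 2: ρ₂ = 5.934/10.5 = 0.56514, L₂ = ρ₂/(1-ρ₂) = 0.56514/(1-0.56514) = 1.2996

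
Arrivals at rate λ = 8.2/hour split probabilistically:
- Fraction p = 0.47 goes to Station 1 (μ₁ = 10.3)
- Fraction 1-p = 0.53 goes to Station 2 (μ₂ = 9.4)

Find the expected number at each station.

Effective rates: λ₁ = 8.2×0.47 = 3.854, λ₂ = 8.2×0.53 = 4.346
Station 1: ρ₁ = 3.854/10.3 = 0.37417, L₁ = ρ₁/(1-ρ₁) = 0.37417/(1-0.37417) = 0.5979
Station 2: ρ₂ = 4.346/9.4 = 0.46234, L₂ = ρ₂/(1-ρ₂) = 0.46234/(1-0.46234) = 0.8599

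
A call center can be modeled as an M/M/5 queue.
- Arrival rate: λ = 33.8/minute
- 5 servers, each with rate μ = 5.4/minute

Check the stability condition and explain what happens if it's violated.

Stability requires ρ = λ/(cμ) < 1
ρ = 33.8/(5 × 5.4) = 33.8/27.00 = 1.2519
Since 1.2519 ≥ 1, the system is UNSTABLE.
Need c > λ/μ = 33.8/5.4 = 6.26.
Minimum servers needed: c = 7.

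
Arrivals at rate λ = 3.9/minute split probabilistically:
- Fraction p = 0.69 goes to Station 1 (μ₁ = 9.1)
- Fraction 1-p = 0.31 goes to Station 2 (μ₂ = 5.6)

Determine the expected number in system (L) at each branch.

Effective rates: λ₁ = 3.9×0.69 = 2.691, λ₂ = 3.9×0.31 = 1.209
Station 1: ρ₁ = 2.691/9.1 = 0.29571, L₁ = ρ₁/(1-ρ₁) = 0.29571/(1-0.29571) = 0.4199
Station 2: ρ₂ = 1.209/5.6 = 0.2159, L₂ = ρ₂/(1-ρ₂) = 0.2159/(1-0.2159) = 0.2753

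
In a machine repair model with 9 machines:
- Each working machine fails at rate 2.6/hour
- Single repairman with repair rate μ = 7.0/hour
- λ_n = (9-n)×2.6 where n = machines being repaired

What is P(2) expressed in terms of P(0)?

P(2)/P(0) = ∏_{i=0}^{2-1} λ_i/μ_{i+1}
= (9-0)×2.6/7.0 × (9-1)×2.6/7.0
= 9.9331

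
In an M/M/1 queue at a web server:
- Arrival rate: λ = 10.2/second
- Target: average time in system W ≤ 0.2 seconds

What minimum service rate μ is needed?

For M/M/1: W = 1/(μ-λ)
Need W ≤ 0.2, so 1/(μ-λ) ≤ 0.2
μ - λ ≥ 1/0.2 = 5.0000
μ ≥ 10.2 + 5.0000 = 15.2000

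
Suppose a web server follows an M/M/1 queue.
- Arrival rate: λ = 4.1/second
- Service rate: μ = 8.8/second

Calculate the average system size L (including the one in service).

ρ = λ/μ = 4.1/8.8 = 0.4659
For M/M/1: L = λ/(μ-λ)
L = 4.1/(8.8-4.1) = 4.1/4.70
L = 0.8723 requests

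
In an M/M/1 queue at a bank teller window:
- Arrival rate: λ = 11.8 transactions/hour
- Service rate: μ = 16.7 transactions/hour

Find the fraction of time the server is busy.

Server utilization: ρ = λ/μ
ρ = 11.8/16.7 = 0.7066
The server is busy 70.66% of the time.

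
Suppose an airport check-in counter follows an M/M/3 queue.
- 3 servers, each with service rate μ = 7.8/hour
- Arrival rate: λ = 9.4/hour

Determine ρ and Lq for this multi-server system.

Traffic intensity: ρ = λ/(cμ) = 9.4/(3×7.8) = 0.4017
Since ρ = 0.4017 < 1, system is stable.
Offered load a = λ/μ = cρ = 9.4/7.8 = 1.2051
P₀ = [ Σₙ₌₀^2 aⁿ/n! + a^3/(3!(1-ρ)) ]⁻¹
Σ = a^0/0! + a^1/1! + a^2/2! = 1.0000 + 1.2051 + 0.7262 = 2.9313
a^3/(3!(1-ρ)) = 1.7502/(6 × 0.59829) = 0.4876
P₀ = 1/(2.9313 + 0.4876) = 0.2925
Lq = P₀·a^3·ρ / (3!(1-ρ)²) = 0.29249 × 1.7502 × 0.40171 / (6 × 0.35795) = 0.09575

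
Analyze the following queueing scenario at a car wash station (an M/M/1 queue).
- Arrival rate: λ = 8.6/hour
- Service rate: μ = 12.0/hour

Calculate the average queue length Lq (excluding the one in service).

ρ = λ/μ = 8.6/12.0 = 0.7167
For M/M/1: Lq = λ²/(μ(μ-λ))
Lq = 73.96/(12.0 × 3.40)
Lq = 1.8127 cars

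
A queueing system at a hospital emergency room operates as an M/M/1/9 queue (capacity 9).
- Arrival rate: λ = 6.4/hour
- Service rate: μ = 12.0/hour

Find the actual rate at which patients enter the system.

ρ = λ/μ = 6.4/12.0 = 0.53333
P₀ = (1-ρ)/(1-ρ^(K+1)) = (1-0.53333)/(1-0.53333^10) = 0.46667/0.99814 = 0.4675
P_K = P₀×ρ^K = 0.4675 × 0.53333^9 = 0.4675 × 0.003491 = 0.001632
λ_eff = λ(1-P_K) = 6.4 × (1 - 0.001632) = 6.4 × 0.99837 = 6.3896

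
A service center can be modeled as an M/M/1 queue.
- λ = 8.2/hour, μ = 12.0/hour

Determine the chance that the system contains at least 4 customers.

ρ = λ/μ = 8.2/12.0 = 0.6833
P(N ≥ n) = ρⁿ
P(N ≥ 4) = 0.6833^4
P(N ≥ 4) = 0.2180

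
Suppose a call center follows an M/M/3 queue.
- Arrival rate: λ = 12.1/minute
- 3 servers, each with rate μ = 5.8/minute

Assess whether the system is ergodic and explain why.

Stability requires ρ = λ/(cμ) < 1
ρ = 12.1/(3 × 5.8) = 12.1/17.40 = 0.6954
Since 0.6954 < 1, the system is STABLE.
The servers are busy 69.54% of the time.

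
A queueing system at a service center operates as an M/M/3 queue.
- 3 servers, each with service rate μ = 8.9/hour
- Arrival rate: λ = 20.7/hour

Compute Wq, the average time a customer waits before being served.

Traffic intensity: ρ = λ/(cμ) = 20.7/(3×8.9) = 0.7753
Since ρ = 0.7753 < 1, system is stable.
Offered load a = λ/μ = cρ = 20.7/8.9 = 2.3258
P₀ = [ Σₙ₌₀^2 aⁿ/n! + a^3/(3!(1-ρ)) ]⁻¹
Σ = a^0/0! + a^1/1! + a^2/2! = 1.0000 + 2.3258 + 2.7048 = 6.0306
a^3/(3!(1-ρ)) = 12.58175/(6 × 0.2247191) = 9.3315
P₀ = 1/(6.0306 + 9.3315) = 0.06510
Lq = P₀·a^3·ρ / (3!(1-ρ)²) = 0.06509536 × 12.58175 × 0.7752809 / (6 × 0.05049867) = 2.0957
Wq = Lq/λ = 2.0957/20.7 = 0.1012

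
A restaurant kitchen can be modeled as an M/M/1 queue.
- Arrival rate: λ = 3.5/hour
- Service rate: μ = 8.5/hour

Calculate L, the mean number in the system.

ρ = λ/μ = 3.5/8.5 = 0.4118
For M/M/1: L = λ/(μ-λ)
L = 3.5/(8.5-3.5) = 3.5/5.00
L = 0.7000 orders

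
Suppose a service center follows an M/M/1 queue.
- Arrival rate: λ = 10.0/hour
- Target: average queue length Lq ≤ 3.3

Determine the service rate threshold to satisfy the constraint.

For M/M/1: Lq = λ²/(μ(μ-λ))
Need Lq ≤ 3.3, i.e. μ(μ-λ) ≥ λ²/3.3
μ² - 10.0μ - 100.00/3.3 ≥ 0  →  μ² - 10.0μ - 30.30303 ≥ 0
Quadratic formula (positive root): μ = [λ + √(λ² + 4×30.30303)]/2
Discriminant: 100.00 + 4×30.30303 = 221.2121, √221.2121 = 14.8732
μ ≥ (10.0 + 14.8732)/2 = 12.4366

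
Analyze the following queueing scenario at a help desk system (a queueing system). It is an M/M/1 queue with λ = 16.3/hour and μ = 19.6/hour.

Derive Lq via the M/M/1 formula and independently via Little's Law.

Method 1 (direct): Lq = λ²/(μ(μ-λ)) = 265.69/(19.6 × 3.30) = 4.1078

Method 2 (Little's Law):
W = 1/(μ-λ) = 1/3.30 = 0.30303
Wq = W - 1/μ = 0.30303 - 0.051020 = 0.25201
Lq = λWq = 16.3 × 0.25201 = 4.1078 ✔ (matches Method 1)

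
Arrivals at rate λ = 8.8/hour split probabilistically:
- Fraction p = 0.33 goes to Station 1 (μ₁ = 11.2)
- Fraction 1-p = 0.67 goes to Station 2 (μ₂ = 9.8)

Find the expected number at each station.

Effective rates: λ₁ = 8.8×0.33 = 2.904, λ₂ = 8.8×0.67 = 5.896
Station 1: ρ₁ = 2.904/11.2 = 0.259286, L₁ = ρ₁/(1-ρ₁) = 0.259286/(1-0.259286) = 0.3500
Station 2: ρ₂ = 5.896/9.8 = 0.60163, L₂ = ρ₂/(1-ρ₂) = 0.60163/(1-0.60163) = 1.5102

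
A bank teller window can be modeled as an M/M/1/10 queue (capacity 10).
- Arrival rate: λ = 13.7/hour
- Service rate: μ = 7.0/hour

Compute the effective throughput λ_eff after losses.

ρ = λ/μ = 13.7/7.0 = 1.95714
P₀ = (1-ρ)/(1-ρ^(K+1)) = (1-1.95714)/(1-1.95714^11) = -0.9571/-1612.7670 = 0.0005935
P_K = P₀×ρ^K = 0.0005935 × 1.95714^10 = 0.0005935 × 824.5537 = 0.4894
λ_eff = λ(1-P_K) = 13.7 × (1 - 0.4893543) = 13.7 × 0.5106457 = 6.9958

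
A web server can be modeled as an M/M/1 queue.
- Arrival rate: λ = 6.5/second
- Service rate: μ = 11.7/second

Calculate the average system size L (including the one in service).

ρ = λ/μ = 6.5/11.7 = 0.5556
For M/M/1: L = λ/(μ-λ)
L = 6.5/(11.7-6.5) = 6.5/5.20
L = 1.2500 requests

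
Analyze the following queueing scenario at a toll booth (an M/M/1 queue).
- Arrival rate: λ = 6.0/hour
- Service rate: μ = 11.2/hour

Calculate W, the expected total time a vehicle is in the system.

First, compute utilization: ρ = λ/μ = 6.0/11.2 = 0.5357
For M/M/1: W = 1/(μ-λ)
W = 1/(11.2-6.0) = 1/5.20
W = 0.1923 hours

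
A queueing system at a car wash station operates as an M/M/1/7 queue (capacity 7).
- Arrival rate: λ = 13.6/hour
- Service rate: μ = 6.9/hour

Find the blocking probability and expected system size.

ρ = λ/μ = 13.6/6.9 = 1.9710
P₀ = (1-ρ)/(1-ρ^(K+1)) = (1-1.9710)/(1-1.9710^8) = -0.9710/-226.7681 = 0.004282
P_K = P₀×ρ^K = 0.004282 × 1.9710^7 = 0.004282 × 115.5597 = 0.4948
Blocking probability P_7 = 0.4948 (49.48%)
L = ρ[1 - (K+1)ρ^K + Kρ^(K+1)] / [(1-ρ)(1-ρ^(K+1))]
L = 1.9710 × (1 - 8×115.5597 + 7×227.7681) / ((1 - 1.9710) × (1 - 227.7681)) = 6.0054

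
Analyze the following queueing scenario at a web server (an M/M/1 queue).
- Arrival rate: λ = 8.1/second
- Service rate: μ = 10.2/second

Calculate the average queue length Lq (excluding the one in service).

ρ = λ/μ = 8.1/10.2 = 0.7941
For M/M/1: Lq = λ²/(μ(μ-λ))
Lq = 65.61/(10.2 × 2.10)
Lq = 3.0630 requests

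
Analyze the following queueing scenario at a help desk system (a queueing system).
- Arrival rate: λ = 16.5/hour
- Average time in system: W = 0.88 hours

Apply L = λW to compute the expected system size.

Little's Law: L = λW
L = 16.5 × 0.88 = 14.5200 tickets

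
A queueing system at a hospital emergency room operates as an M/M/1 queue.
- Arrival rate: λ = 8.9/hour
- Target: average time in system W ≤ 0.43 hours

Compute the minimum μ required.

For M/M/1: W = 1/(μ-λ)
Need W ≤ 0.43, so 1/(μ-λ) ≤ 0.43
μ - λ ≥ 1/0.43 = 2.3256
μ ≥ 8.9 + 2.3256 = 11.2256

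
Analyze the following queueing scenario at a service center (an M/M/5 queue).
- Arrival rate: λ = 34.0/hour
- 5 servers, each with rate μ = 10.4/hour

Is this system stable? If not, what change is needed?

Stability requires ρ = λ/(cμ) < 1
ρ = 34.0/(5 × 10.4) = 34.0/52.00 = 0.6538
Since 0.6538 < 1, the system is STABLE.
The servers are busy 65.38% of the time.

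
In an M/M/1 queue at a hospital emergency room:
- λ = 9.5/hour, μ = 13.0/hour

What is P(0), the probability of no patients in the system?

ρ = λ/μ = 9.5/13.0 = 0.7308
P(0) = 1 - ρ = 1 - 0.7308 = 0.2692
The server is idle 26.92% of the time.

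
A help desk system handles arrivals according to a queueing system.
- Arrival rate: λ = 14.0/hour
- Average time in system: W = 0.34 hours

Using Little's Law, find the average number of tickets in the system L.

Little's Law: L = λW
L = 14.0 × 0.34 = 4.7600 tickets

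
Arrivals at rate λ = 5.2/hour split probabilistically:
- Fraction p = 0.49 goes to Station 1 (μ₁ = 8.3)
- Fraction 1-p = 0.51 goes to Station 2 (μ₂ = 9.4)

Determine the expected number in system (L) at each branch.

Effective rates: λ₁ = 5.2×0.49 = 2.548, λ₂ = 5.2×0.51 = 2.652
Station 1: ρ₁ = 2.548/8.3 = 0.3070, L₁ = ρ₁/(1-ρ₁) = 0.3070/(1-0.3070) = 0.4430
Station 2: ρ₂ = 2.652/9.4 = 0.2821, L₂ = ρ₂/(1-ρ₂) = 0.2821/(1-0.2821) = 0.3930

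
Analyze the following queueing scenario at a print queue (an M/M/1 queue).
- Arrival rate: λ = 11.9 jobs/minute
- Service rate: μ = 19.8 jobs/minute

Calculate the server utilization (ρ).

Server utilization: ρ = λ/μ
ρ = 11.9/19.8 = 0.6010
The server is busy 60.10% of the time.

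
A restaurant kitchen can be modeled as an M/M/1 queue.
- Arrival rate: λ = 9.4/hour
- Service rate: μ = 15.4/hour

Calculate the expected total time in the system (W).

First, compute utilization: ρ = λ/μ = 9.4/15.4 = 0.6104
For M/M/1: W = 1/(μ-λ)
W = 1/(15.4-9.4) = 1/6.00
W = 0.1667 hours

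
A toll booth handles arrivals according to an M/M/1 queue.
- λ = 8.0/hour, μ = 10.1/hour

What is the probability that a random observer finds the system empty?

ρ = λ/μ = 8.0/10.1 = 0.7921
P(0) = 1 - ρ = 1 - 0.7921 = 0.2079
The server is idle 20.79% of the time.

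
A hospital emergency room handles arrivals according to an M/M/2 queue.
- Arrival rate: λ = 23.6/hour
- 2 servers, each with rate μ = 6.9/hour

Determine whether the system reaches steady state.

Stability requires ρ = λ/(cμ) < 1
ρ = 23.6/(2 × 6.9) = 23.6/13.80 = 1.7101
Since 1.7101 ≥ 1, the system is UNSTABLE.
Need c > λ/μ = 23.6/6.9 = 3.42.
Minimum servers needed: c = 4.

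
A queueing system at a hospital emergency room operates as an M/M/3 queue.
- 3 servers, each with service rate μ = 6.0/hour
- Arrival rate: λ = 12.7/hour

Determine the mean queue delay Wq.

Traffic intensity: ρ = λ/(cμ) = 12.7/(3×6.0) = 0.7056
Since ρ = 0.7056 < 1, system is stable.
Offered load a = λ/μ = cρ = 12.7/6.0 = 2.1167
P₀ = [ Σₙ₌₀^2 aⁿ/n! + a^3/(3!(1-ρ)) ]⁻¹
Σ = a^0/0! + a^1/1! + a^2/2! = 1.0000 + 2.1167 + 2.2401 = 5.3568
a^3/(3!(1-ρ)) = 9.48325/(6 × 0.294444) = 5.3679
P₀ = 1/(5.3568 + 5.3679) = 0.09324
Lq = P₀·a^3·ρ / (3!(1-ρ)²) = 0.09324 × 9.4833 × 0.7056 / (6 × 0.08670) = 1.1994
Wq = Lq/λ = 1.1994/12.7 = 0.09444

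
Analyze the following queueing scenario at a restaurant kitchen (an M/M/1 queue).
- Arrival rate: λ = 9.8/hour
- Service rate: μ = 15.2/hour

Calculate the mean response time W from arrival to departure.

First, compute utilization: ρ = λ/μ = 9.8/15.2 = 0.6447
For M/M/1: W = 1/(μ-λ)
W = 1/(15.2-9.8) = 1/5.40
W = 0.1852 hours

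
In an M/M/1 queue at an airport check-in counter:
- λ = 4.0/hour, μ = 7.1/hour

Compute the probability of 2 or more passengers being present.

ρ = λ/μ = 4.0/7.1 = 0.5634
P(N ≥ n) = ρⁿ
P(N ≥ 2) = 0.5634^2
P(N ≥ 2) = 0.3174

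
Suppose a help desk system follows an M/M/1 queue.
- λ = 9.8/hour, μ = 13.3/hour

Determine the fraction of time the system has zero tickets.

ρ = λ/μ = 9.8/13.3 = 0.7368
P(0) = 1 - ρ = 1 - 0.7368 = 0.2632
The server is idle 26.32% of the time.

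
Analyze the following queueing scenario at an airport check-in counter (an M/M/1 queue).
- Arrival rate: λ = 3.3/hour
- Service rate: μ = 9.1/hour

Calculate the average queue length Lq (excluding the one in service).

ρ = λ/μ = 3.3/9.1 = 0.3626
For M/M/1: Lq = λ²/(μ(μ-λ))
Lq = 10.89/(9.1 × 5.80)
Lq = 0.2063 passengers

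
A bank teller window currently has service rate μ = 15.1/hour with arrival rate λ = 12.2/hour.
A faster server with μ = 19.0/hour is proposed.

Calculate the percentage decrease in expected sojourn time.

System 1: ρ₁ = 12.2/15.1 = 0.8079, W₁ = 1/(15.1-12.2) = 0.34483
System 2: ρ₂ = 12.2/19.0 = 0.6421, W₂ = 1/(19.0-12.2) = 0.14706
Improvement: (W₁-W₂)/W₁ = (0.34483-0.14706)/0.34483 = 57.35%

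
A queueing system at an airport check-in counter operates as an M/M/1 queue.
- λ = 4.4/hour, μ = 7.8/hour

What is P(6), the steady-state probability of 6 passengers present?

ρ = λ/μ = 4.4/7.8 = 0.5641
P(n) = (1-ρ)ρⁿ
P(6) = (1-0.5641) × 0.5641^6
P(6) = 0.43590 × 0.032221
P(6) = 0.01405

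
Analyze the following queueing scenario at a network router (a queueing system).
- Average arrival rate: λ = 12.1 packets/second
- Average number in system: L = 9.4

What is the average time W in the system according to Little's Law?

Little's Law: L = λW, so W = L/λ
W = 9.4/12.1 = 0.7769 seconds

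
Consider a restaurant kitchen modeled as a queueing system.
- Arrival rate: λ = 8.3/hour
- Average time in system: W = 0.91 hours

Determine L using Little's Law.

Little's Law: L = λW
L = 8.3 × 0.91 = 7.5530 orders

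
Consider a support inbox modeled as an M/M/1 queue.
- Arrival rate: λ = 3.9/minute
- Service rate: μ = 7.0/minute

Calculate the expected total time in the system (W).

First, compute utilization: ρ = λ/μ = 3.9/7.0 = 0.5571
For M/M/1: W = 1/(μ-λ)
W = 1/(7.0-3.9) = 1/3.10
W = 0.3226 minutes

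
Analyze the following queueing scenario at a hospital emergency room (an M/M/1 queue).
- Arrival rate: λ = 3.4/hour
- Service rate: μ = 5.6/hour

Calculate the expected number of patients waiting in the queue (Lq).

ρ = λ/μ = 3.4/5.6 = 0.6071
For M/M/1: Lq = λ²/(μ(μ-λ))
Lq = 11.56/(5.6 × 2.20)
Lq = 0.9383 patients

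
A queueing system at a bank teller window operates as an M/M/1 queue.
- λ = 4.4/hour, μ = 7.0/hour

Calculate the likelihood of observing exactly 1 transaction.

ρ = λ/μ = 4.4/7.0 = 0.6286
P(n) = (1-ρ)ρⁿ
P(1) = (1-0.6286) × 0.6286^1
P(1) = 0.3714 × 0.6286
P(1) = 0.2335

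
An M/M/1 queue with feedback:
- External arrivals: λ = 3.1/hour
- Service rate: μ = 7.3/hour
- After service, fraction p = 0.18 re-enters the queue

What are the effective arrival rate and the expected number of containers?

Effective arrival rate: λ_eff = λ/(1-p) = 3.1/(1-0.18) = 3.1/0.82 = 3.7805
ρ = λ_eff/μ = 3.7805/7.3 = 0.51788
L = ρ/(1-ρ) = 0.51788/(1-0.51788) = 1.0742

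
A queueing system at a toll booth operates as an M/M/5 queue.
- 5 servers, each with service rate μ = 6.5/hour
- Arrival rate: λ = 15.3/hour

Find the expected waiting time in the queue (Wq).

Traffic intensity: ρ = λ/(cμ) = 15.3/(5×6.5) = 0.4708
Since ρ = 0.4708 < 1, system is stable.
Offered load a = λ/μ = cρ = 15.3/6.5 = 2.3538
P₀ = [ Σₙ₌₀^4 aⁿ/n! + a^5/(5!(1-ρ)) ]⁻¹
Σ = a^0/0! + a^1/1! + a^2/2! + a^3/3! + a^4/4! = 1.0000 + 2.3538 + 2.7703 + 2.1736 + 1.2791 = 9.5768
a^5/(5!(1-ρ)) = 72.2587/(120 × 0.52923) = 1.1378
P₀ = 1/(9.5768 + 1.1378) = 0.09333
Lq = P₀·a^5·ρ / (5!(1-ρ)²) = 0.09333 × 72.2587 × 0.4708 / (120 × 0.2801) = 0.09446
Wq = Lq/λ = 0.09446/15.3 = 0.006174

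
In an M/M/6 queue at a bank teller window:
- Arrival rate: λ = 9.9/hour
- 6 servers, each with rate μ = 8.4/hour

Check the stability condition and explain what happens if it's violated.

Stability requires ρ = λ/(cμ) < 1
ρ = 9.9/(6 × 8.4) = 9.9/50.40 = 0.1964
Since 0.1964 < 1, the system is STABLE.
The servers are busy 19.64% of the time.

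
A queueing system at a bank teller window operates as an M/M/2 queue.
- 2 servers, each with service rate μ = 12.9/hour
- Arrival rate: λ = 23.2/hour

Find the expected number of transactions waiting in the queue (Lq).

Traffic intensity: ρ = λ/(cμ) = 23.2/(2×12.9) = 0.8992
Since ρ = 0.8992 < 1, system is stable.
Offered load a = λ/μ = cρ = 23.2/12.9 = 1.7984
P₀ = [ Σₙ₌₀^1 aⁿ/n! + a^2/(2!(1-ρ)) ]⁻¹
Σ = a^0/0! + a^1/1! = 1.0000 + 1.7984 = 2.7984
a^2/(2!(1-ρ)) = 3.23442/(2 × 0.100775) = 16.0477
P₀ = 1/(2.7984 + 16.0477) = 0.05306
Lq = P₀·a^2·ρ / (2!(1-ρ)²) = 0.0530612 × 3.23442 × 0.899225 / (2 × 0.0101556) = 7.5981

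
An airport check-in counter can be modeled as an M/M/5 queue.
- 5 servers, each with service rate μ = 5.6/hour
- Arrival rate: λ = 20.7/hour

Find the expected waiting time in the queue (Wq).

Traffic intensity: ρ = λ/(cμ) = 20.7/(5×5.6) = 0.7393
Since ρ = 0.7393 < 1, system is stable.
Offered load a = λ/μ = cρ = 20.7/5.6 = 3.6964
P₀ = [ Σₙ₌₀^4 aⁿ/n! + a^5/(5!(1-ρ)) ]⁻¹
Σ = a^0/0! + a^1/1! + a^2/2! + a^3/3! + a^4/4! = 1.00000 + 3.69643 + 6.83179 + 8.41774 + 7.77890 = 27.7249
a^5/(5!(1-ρ)) = 690.0993/(120 × 0.260714) = 22.0580
P₀ = 1/(27.7249 + 22.0580) = 0.02009
Lq = P₀·a^5·ρ / (5!(1-ρ)²) = 0.020087 × 690.0993 × 0.73929 / (120 × 0.067972) = 1.2564
Wq = Lq/λ = 1.2564/20.7 = 0.06070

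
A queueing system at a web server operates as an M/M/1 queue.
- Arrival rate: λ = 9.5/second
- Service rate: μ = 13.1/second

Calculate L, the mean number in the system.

ρ = λ/μ = 9.5/13.1 = 0.7252
For M/M/1: L = λ/(μ-λ)
L = 9.5/(13.1-9.5) = 9.5/3.60
L = 2.6389 requests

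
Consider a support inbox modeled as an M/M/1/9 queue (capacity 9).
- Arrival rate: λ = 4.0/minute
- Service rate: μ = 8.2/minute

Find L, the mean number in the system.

ρ = λ/μ = 4.0/8.2 = 0.4878
P₀ = (1-ρ)/(1-ρ^(K+1)) = (1-0.4878)/(1-0.4878^10) = 0.5122/0.9992 = 0.5126
P_K = P₀×ρ^K = 0.51259 × 0.4878^9 = 0.51259 × 0.0015638 = 0.0008016
L = ρ[1 - (K+1)ρ^K + Kρ^(K+1)] / [(1-ρ)(1-ρ^(K+1))]
L = 0.4878 × (1 - 10×0.001564 + 9×0.0007628) / ((1 - 0.4878) × (1 - 0.0007628)) = 0.9447 emails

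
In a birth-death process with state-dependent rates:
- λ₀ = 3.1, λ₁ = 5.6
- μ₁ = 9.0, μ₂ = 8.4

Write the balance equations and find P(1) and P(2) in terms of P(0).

Balance equations:
State 0: λ₀P₀ = μ₁P₁ → P₁ = (λ₀/μ₁)P₀ = (3.1/9.0)P₀ = 0.3444P₀
State 1: P₂ = (λ₀λ₁)/(μ₁μ₂)P₀ = (3.1×5.6)/(9.0×8.4)P₀ = 0.2296P₀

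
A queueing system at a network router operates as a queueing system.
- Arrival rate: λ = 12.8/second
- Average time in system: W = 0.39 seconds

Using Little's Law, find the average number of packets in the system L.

Little's Law: L = λW
L = 12.8 × 0.39 = 4.9920 packets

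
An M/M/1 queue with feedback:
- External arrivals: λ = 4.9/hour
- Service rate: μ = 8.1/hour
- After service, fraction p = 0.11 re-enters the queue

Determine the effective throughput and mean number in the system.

Effective arrival rate: λ_eff = λ/(1-p) = 4.9/(1-0.11) = 4.9/0.89 = 5.5056
ρ = λ_eff/μ = 5.5056/8.1 = 0.6797
L = ρ/(1-ρ) = 0.6797/(1-0.6797) = 2.1221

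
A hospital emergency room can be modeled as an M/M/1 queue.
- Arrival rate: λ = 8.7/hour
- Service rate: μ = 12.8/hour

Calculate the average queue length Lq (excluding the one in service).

ρ = λ/μ = 8.7/12.8 = 0.6797
For M/M/1: Lq = λ²/(μ(μ-λ))
Lq = 75.69/(12.8 × 4.10)
Lq = 1.4423 patients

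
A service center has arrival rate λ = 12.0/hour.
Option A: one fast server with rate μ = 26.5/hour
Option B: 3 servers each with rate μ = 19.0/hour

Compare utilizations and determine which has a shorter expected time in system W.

Option A: single server μ = 26.5 (M/M/1)
  ρ_A = 12.0/26.5 = 0.4528
  W_A = 1/(μ-λ) = 1/(26.5-12.0) = 1/14.50 = 0.06897

Option B: 3 servers μ = 19.0 (M/M/3)
  ρ_B = λ/(cμ) = 12.0/(3×19.0) = 0.2105
  Offered load a = λ/μ = cρ = 12.0/19.0 = 0.6316
  P₀ = [ Σₙ₌₀^2 aⁿ/n! + a^3/(3!(1-ρ)) ]⁻¹
  Σ = a^0/0! + a^1/1! + a^2/2! = 1.0000 + 0.6316 + 0.1994 = 1.8310
  a^3/(3!(1-ρ)) = 0.25193/(6 × 0.78947) = 0.05319
  P₀ = 1/(1.8310 + 0.05319) = 0.5307
  Lq = P₀·a^3·ρ / (3!(1-ρ)²) = 0.53073 × 0.25193 × 0.21053 / (6 × 0.62327) = 0.007527
  Wq_B = Lq/λ = 0.0075272/12.0 = 0.0006273
  W_B = Wq_B + 1/μ = 0.0006273 + 0.05263 = 0.05326

Since W_B = 0.05326 < W_A = 0.06897, Option B (multiple servers) has the shorter time in system.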